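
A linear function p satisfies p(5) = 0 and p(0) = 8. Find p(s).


p(s) = ms + b. Using p(5)=0, p(0)=8:
m = (0 - 8)/(5) = -8/5 = -8/5
b = 0 - m*(5) = 0 + 8 = 8
p(s) = -(8/5)s + 8


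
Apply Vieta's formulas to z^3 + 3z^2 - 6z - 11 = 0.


Monic cubic z^3+bz^2+cz+d=0: sum=-b, pairwise sum=c, product=-d.
b=3, c=-6, d=-11
r1+r2+r3 = -3
r1r2+r1r3+r2r3 = -6
r1r2r3 = 11


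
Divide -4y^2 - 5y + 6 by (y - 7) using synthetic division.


Synthetic division with c = 7. Coefficients: -4, -5, 6
Bring down -4.
  -4 * 7 = -28; -28 - 5 = -33
  -33 * 7 = -231; -231 + 6 = -225
Quotient: -4y - 33, Remainder: -225


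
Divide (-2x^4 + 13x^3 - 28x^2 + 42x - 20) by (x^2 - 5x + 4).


(-2x^4 + 13x^3 - 28x^2 + 42x - 20) / (x^2 - 5x + 4)
Step 1: -2x^2 * (x^2 - 5x + 4) = -2x^4 + 10x^3 - 8x^2; subtract.
Step 2: 3x * (x^2 - 5x + 4) = 3x^3 - 15x^2 + 12x; subtract.
Step 3: -5 * (x^2 - 5x + 4) = -5x^2 + 25x - 20; subtract.
Quotient: -2x^2 + 3x - 5, Remainder: 5x


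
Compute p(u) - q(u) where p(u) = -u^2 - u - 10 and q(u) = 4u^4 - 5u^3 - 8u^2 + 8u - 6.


Distribute the minus sign:
  (-u^2 - u - 10)
- (4u^4 - 5u^3 - 8u^2 + 8u - 6)
Negate second polynomial: -4u^4 + 5u^3 + 8u^2 - 8u + 6
Add: -4u^4 + 5u^3 + 7u^2 - 9u - 4


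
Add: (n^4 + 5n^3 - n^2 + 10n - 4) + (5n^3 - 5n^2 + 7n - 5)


Align terms by degree and add:
  n^4 + 5n^3 - n^2 + 10n - 4
+ 5n^3 - 5n^2 + 7n - 5
= n^4 + 10n^3 - 6n^2 + 17n - 9


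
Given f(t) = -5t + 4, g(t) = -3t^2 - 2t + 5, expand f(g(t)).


Substitute g(t) into f:
f(g(t)) = -5*(-3t^2 - 2t + 5) + 4
Expand and combine: 15t^2 + 10t - 21


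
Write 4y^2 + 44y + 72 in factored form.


Roots satisfy r1 + r2 = -b/a = -11 and r1*r2 = c/a = 18.
So r1 = -2, r2 = -9.
4y^2 + 44y + 72 = 4(y - r1)(y - r2) = 4(y + 2)(y + 9)


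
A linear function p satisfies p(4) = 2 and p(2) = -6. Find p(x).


p(x) = mx + b. Using p(4)=2, p(2)=-6:
m = (2 + 6)/(4 - 2) = 8/2 = 4
b = 2 - m*(4) = 2 - 16 = -14
p(x) = 4x - 14


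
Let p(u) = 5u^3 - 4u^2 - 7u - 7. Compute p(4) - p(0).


p(4) = 221
p(0) = -7
p(4) - p(0) = 221 + 7 = 228


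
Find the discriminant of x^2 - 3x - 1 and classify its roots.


D = b^2 - 4ac = (-3)^2 - 4(1)(-1) = 9 + 4 = 13
Since D > 0: two distinct irrational roots


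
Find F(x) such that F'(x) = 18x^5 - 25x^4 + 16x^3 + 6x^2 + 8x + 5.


Reverse power rule on each term:
  ∫ 18x^5 dx = 3x^6
  ∫ -25x^4 dx = -5x^5
  ∫ 16x^3 dx = 4x^4
  ∫ 6x^2 dx = 2x^3
  ∫ 8x dx = 4x^2
  ∫ 5 dx = 5x
F(x) = 3x^6 - 5x^5 + 4x^4 + 2x^3 + 4x^2 + 5x + C


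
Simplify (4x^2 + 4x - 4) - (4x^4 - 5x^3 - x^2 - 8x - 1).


Distribute the minus sign:
  (4x^2 + 4x - 4)
- (4x^4 - 5x^3 - x^2 - 8x - 1)
Negate second polynomial: -4x^4 + 5x^3 + x^2 + 8x + 1
Add: -4x^4 + 5x^3 + 5x^2 + 12x - 3


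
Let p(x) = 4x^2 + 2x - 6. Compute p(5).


Using direct substitution:
  4 * (5)^2 = 100
  2 * (5)^1 = 10
  constant: -6
Sum = 100 + 10 - 6 = 104


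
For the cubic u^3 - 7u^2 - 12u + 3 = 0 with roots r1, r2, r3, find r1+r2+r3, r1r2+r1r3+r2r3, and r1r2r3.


Monic cubic u^3+bu^2+cu+d=0: sum=-b, pairwise sum=c, product=-d.
b=-7, c=-12, d=3
r1+r2+r3 = 7
r1r2+r1r3+r2r3 = -12
r1r2r3 = -3


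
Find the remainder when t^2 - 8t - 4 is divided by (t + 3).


By the Remainder Theorem, the remainder equals p(-3):
  1*(-3)^2 = 9
  -8*(-3)^1 = 24
  constant: -4
Sum: 9 + 24 - 4 = 29


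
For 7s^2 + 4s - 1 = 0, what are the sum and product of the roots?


For as^2+bs+c=0: sum = -b/a, product = c/a.
a=7, b=4, c=-1
Sum = -(4)/7 = -4/7
Product = (-1)/7 = -1/7


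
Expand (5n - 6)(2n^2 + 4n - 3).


Distribute each term of the first polynomial:
  (5n)(2n^2 + 4n - 3) = 10n^3 + 20n^2 - 15n
  (-6)(2n^2 + 4n - 3) = -12n^2 - 24n + 18
Sum: 10n^3 + 8n^2 - 39n + 18


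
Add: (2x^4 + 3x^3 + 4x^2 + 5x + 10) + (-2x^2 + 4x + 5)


Align terms by degree and add:
  2x^4 + 3x^3 + 4x^2 + 5x + 10
  -2x^2 + 4x + 5
= 2x^4 + 3x^3 + 2x^2 + 9x + 15


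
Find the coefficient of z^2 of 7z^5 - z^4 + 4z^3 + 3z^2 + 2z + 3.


Read off the coefficient of z^2: 3


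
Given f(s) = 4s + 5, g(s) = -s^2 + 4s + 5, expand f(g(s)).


Substitute g(s) into f:
f(g(s)) = 4*(-s^2 + 4s + 5) + 5
Expand and combine: -4s^2 + 16s + 25


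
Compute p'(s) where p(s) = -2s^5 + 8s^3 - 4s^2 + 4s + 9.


Apply the power rule term by term:
  d/ds(-2s^5) = -10s^4
  d/ds(8s^3) = 24s^2
  d/ds(-4s^2) = -8s
  d/ds(4s) = 4
  d/ds(9) = 0
p'(s) = -10s^4 + 24s^2 - 8s + 4


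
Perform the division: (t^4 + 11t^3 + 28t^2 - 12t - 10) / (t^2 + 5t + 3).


(t^4 + 11t^3 + 28t^2 - 12t - 10) / (t^2 + 5t + 3)
Step 1: t^2 * (t^2 + 5t + 3) = t^4 + 5t^3 + 3t^2; subtract.
Step 2: 6t * (t^2 + 5t + 3) = 6t^3 + 30t^2 + 18t; subtract.
Step 3: -5 * (t^2 + 5t + 3) = -5t^2 - 25t - 15; subtract.
Quotient: t^2 + 6t - 5, Remainder: -5t + 5


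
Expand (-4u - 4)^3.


Expand (-4u - 4)^3 by repeated multiplication:
  (-4u - 4)^2 = 16u^2 + 32u + 16
= -64u^3 - 192u^2 - 192u - 64


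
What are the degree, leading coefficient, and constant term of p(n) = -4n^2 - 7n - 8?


Highest power of n is 2, with coefficient -4. Constant term is -8.
Degree = 2, leading coefficient = -4, constant term = -8


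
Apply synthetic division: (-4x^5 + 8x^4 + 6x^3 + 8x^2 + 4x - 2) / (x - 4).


Synthetic division with c = 4. Coefficients: -4, 8, 6, 8, 4, -2
Bring down -4.
  -4 * 4 = -16; -16 + 8 = -8
  -8 * 4 = -32; -32 + 6 = -26
  -26 * 4 = -104; -104 + 8 = -96
  -96 * 4 = -384; -384 + 4 = -380
  -380 * 4 = -1520; -1520 - 2 = -1522
Quotient: -4x^4 - 8x^3 - 26x^2 - 96x - 380, Remainder: -1522


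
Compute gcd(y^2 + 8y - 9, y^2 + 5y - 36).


Factor each:
  y^2 + 8y - 9 = (y + 9)(y - 1)
  y^2 + 5y - 36 = (y + 9)(y - 4)
Common monic factor: y + 9


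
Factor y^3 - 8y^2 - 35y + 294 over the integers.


Try integer roots (divisors of 294). y=-6: p(-6)=0.
Divide out (y + 6): quotient is y^2 - 14y + 49.
Factor the quadratic: (y - 7)(y - 7)
Result: (y + 6)(y - 7)(y - 7)


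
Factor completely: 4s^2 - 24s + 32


Roots satisfy r1 + r2 = -b/a = 6 and r1*r2 = c/a = 8.
So r1 = 2, r2 = 4.
4s^2 - 24s + 32 = 4(s - r1)(s - r2) = 4(s - 2)(s - 4)


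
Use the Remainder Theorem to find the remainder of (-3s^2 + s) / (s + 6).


By the Remainder Theorem, the remainder equals p(-6):
  -3*(-6)^2 = -108
  1*(-6)^1 = -6
  constant: 0
Sum: -108 - 6 + 0 = -114


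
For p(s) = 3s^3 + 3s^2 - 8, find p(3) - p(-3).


p(3) = 100
p(-3) = -62
p(3) - p(-3) = 100 + 62 = 162


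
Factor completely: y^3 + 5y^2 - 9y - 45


Try integer roots (divisors of -45). y=-3: p(-3)=0.
Divide out (y + 3): quotient is y^2 + 2y - 15.
Factor the quadratic: (y - 3)(y + 5)
Result: (y + 3)(y - 3)(y + 5)


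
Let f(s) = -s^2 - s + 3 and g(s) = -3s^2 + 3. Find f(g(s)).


Substitute g(s) into f:
f(g(s)) = -1*(-3s^2 + 3)^2 + (-1)*(-3s^2 + 3) + 3
(-3s^2 + 3)^2 = 9s^4 - 18s^2 + 9
Expand and combine: -9s^4 + 21s^2 - 9


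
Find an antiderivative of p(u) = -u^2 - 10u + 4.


Reverse power rule on each term:
  ∫ -u^2 du = -(1/3)u^3
  ∫ -10u du = -5u^2
  ∫ 4 du = 4u
F(u) = -(1/3)u^3 - 5u^2 + 4u + C


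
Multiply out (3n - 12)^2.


Expand (3n - 12)^2 by repeated multiplication:
= 9n^2 - 72n + 144


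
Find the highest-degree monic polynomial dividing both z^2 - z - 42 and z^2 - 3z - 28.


Factor each:
  z^2 - z - 42 = (z - 7)(z + 6)
  z^2 - 3z - 28 = (z - 7)(z + 4)
Common monic factor: z - 7


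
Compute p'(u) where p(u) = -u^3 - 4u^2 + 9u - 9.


Apply the power rule term by term:
  d/du(-u^3) = -3u^2
  d/du(-4u^2) = -8u
  d/du(9u) = 9
  d/du(-9) = 0
p'(u) = -3u^2 - 8u + 9


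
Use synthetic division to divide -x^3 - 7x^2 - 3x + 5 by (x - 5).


Synthetic division with c = 5. Coefficients: -1, -7, -3, 5
Bring down -1.
  -1 * 5 = -5; -5 - 7 = -12
  -12 * 5 = -60; -60 - 3 = -63
  -63 * 5 = -315; -315 + 5 = -310
Quotient: -x^2 - 12x - 63, Remainder: -310


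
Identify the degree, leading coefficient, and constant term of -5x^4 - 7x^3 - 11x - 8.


Highest power of x is 4, with coefficient -5. Constant term is -8.
Degree = 4, leading coefficient = -5, constant term = -8


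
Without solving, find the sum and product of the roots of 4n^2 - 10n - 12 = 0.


For an^2+bn+c=0: sum = -b/a, product = c/a.
a=4, b=-10, c=-12
Sum = -(-10)/4 = 5/2
Product = (-12)/4 = -3


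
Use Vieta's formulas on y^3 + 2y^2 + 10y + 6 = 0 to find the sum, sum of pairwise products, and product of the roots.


Monic cubic y^3+by^2+cy+d=0: sum=-b, pairwise sum=c, product=-d.
b=2, c=10, d=6
r1+r2+r3 = -2
r1r2+r1r3+r2r3 = 10
r1r2r3 = -6


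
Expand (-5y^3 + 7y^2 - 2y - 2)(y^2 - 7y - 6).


Distribute each term of the first polynomial:
  (-5y^3)(y^2 - 7y - 6) = -5y^5 + 35y^4 + 30y^3
  (7y^2)(y^2 - 7y - 6) = 7y^4 - 49y^3 - 42y^2
  (-2y)(y^2 - 7y - 6) = -2y^3 + 14y^2 + 12y
  (-2)(y^2 - 7y - 6) = -2y^2 + 14y + 12
Sum: -5y^5 + 42y^4 - 21y^3 - 30y^2 + 26y + 12


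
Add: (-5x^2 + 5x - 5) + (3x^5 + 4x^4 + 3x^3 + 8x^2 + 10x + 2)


Align terms by degree and add:
  -5x^2 + 5x - 5
+ 3x^5 + 4x^4 + 3x^3 + 8x^2 + 10x + 2
= 3x^5 + 4x^4 + 3x^3 + 3x^2 + 15x - 3


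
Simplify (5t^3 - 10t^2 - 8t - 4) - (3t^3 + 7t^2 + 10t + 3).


Distribute the minus sign:
  (5t^3 - 10t^2 - 8t - 4)
- (3t^3 + 7t^2 + 10t + 3)
Negate second polynomial: -3t^3 - 7t^2 - 10t - 3
Add: 2t^3 - 17t^2 - 18t - 7


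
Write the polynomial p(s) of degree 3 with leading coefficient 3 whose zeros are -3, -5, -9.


p(s) = 3(s + 3)(s + 5)(s + 9)
Expand: 3s^3 + 51s^2 + 261s + 405


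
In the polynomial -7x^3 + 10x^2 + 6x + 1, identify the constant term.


Read off the constant term: 1


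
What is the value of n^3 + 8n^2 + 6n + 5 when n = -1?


Using direct substitution:
  1 * (-1)^3 = -1
  8 * (-1)^2 = 8
  6 * (-1)^1 = -6
  constant: 5
Sum = -1 + 8 - 6 + 5 = 6


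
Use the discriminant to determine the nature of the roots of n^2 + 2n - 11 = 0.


D = b^2 - 4ac = (2)^2 - 4(1)(-11) = 4 + 44 = 48
Since D > 0: two distinct irrational roots


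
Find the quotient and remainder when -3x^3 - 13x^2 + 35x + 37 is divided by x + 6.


(-3x^3 - 13x^2 + 35x + 37) / (x + 6)
Step 1: -3x^2 * (x + 6) = -3x^3 - 18x^2; subtract.
Step 2: 5x * (x + 6) = 5x^2 + 30x; subtract.
Step 3: 5 * (x + 6) = 5x + 30; subtract.
Quotient: -3x^2 + 5x + 5, Remainder: 7


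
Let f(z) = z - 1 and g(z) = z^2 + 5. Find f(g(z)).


Substitute g(z) into f:
f(g(z)) = 1*(z^2 + 5) + (-1)
Expand and combine: z^2 + 4


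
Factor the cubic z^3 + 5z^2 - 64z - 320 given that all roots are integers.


Try integer roots (divisors of -320). z=-5: p(-5)=0.
Divide out (z + 5): quotient is z^2 - 64.
Factor the quadratic: (z - 8)(z + 8)
Result: (z + 5)(z - 8)(z + 8)


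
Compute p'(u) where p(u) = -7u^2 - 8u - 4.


Apply the power rule term by term:
  d/du(-7u^2) = -14u
  d/du(-8u) = -8
  d/du(-4) = 0
p'(u) = -14u - 8


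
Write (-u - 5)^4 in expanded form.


Expand (-u - 5)^4 by repeated multiplication:
  (-u - 5)^2 = u^2 + 10u + 25
  (-u - 5)^3 = -u^3 - 15u^2 - 75u - 125
= u^4 + 20u^3 + 150u^2 + 500u + 625


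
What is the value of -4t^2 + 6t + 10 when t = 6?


Using direct substitution:
  -4 * (6)^2 = -144
  6 * (6)^1 = 36
  constant: 10
Sum = -144 + 36 + 10 = -98


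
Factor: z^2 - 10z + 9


Roots satisfy r1 + r2 = -b/a = 10 and r1*r2 = c/a = 9.
So r1 = 9, r2 = 1.
z^2 - 10z + 9 = (z - r1)(z - r2) = (z - 9)(z - 1)


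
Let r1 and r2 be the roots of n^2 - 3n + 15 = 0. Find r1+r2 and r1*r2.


For an^2+bn+c=0: sum = -b/a, product = c/a.
a=1, b=-3, c=15
Sum = -(-3)/1 = 3
Product = (15)/1 = 15


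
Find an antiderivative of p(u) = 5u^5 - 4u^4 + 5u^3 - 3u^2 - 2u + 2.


Reverse power rule on each term:
  ∫ 5u^5 du = (5/6)u^6
  ∫ -4u^4 du = -(4/5)u^5
  ∫ 5u^3 du = (5/4)u^4
  ∫ -3u^2 du = -u^3
  ∫ -2u du = -u^2
  ∫ 2 du = 2u
F(u) = (5/6)u^6 - (4/5)u^5 + (5/4)u^4 - u^3 - u^2 + 2u + C


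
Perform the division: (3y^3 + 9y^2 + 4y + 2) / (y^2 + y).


(3y^3 + 9y^2 + 4y + 2) / (y^2 + y)
Step 1: 3y * (y^2 + y) = 3y^3 + 3y^2; subtract.
Step 2: 6 * (y^2 + y) = 6y^2 + 6y; subtract.
Quotient: 3y + 6, Remainder: -2y + 2


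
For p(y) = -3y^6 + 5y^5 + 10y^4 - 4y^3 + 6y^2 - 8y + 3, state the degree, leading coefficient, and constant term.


Highest power of y is 6, with coefficient -3. Constant term is 3.
Degree = 6, leading coefficient = -3, constant term = 3


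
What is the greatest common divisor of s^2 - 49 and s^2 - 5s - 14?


Factor each:
  s^2 - 49 = (s - 7)(s + 7)
  s^2 - 5s - 14 = (s - 7)(s + 2)
Common monic factor: s - 7


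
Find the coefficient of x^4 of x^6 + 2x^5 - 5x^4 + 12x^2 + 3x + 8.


Read off the coefficient of x^4: -5


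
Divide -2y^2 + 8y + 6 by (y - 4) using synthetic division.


Synthetic division with c = 4. Coefficients: -2, 8, 6
Bring down -2.
  -2 * 4 = -8; -8 + 8 = 0
  0 * 4 = 0; 0 + 6 = 6
Quotient: -2y, Remainder: 6


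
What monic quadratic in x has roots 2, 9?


p(x) = (x - 2)(x - 9)
Expand: x^2 - 11x + 18


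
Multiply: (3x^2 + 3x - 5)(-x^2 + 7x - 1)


Distribute each term of the first polynomial:
  (3x^2)(-x^2 + 7x - 1) = -3x^4 + 21x^3 - 3x^2
  (3x)(-x^2 + 7x - 1) = -3x^3 + 21x^2 - 3x
  (-5)(-x^2 + 7x - 1) = 5x^2 - 35x + 5
Sum: -3x^4 + 18x^3 + 23x^2 - 38x + 5


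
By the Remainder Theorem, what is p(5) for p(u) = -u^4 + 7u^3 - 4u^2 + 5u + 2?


By the Remainder Theorem, the remainder equals p(5):
  -1*(5)^4 = -625
  7*(5)^3 = 875
  -4*(5)^2 = -100
  5*(5)^1 = 25
  constant: 2
Sum: -625 + 875 - 100 + 25 + 2 = 177


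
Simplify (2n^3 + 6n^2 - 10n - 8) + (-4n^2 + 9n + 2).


Align terms by degree and add:
  2n^3 + 6n^2 - 10n - 8
  -4n^2 + 9n + 2
= 2n^3 + 2n^2 - n - 6


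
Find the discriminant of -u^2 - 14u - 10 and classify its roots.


D = b^2 - 4ac = (-14)^2 - 4(-1)(-10) = 196 - 40 = 156
Since D > 0: two distinct irrational roots


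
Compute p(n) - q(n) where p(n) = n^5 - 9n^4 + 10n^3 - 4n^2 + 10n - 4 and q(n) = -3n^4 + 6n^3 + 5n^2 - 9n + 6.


Distribute the minus sign:
  (n^5 - 9n^4 + 10n^3 - 4n^2 + 10n - 4)
- (-3n^4 + 6n^3 + 5n^2 - 9n + 6)
Negate second polynomial: 3n^4 - 6n^3 - 5n^2 + 9n - 6
Add: n^5 - 6n^4 + 4n^3 - 9n^2 + 19n - 10


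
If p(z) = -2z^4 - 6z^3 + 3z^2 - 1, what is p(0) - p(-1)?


p(0) = -1
p(-1) = 6
p(0) - p(-1) = -1 - 6 = -7


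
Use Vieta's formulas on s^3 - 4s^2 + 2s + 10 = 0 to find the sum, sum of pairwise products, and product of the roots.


Monic cubic s^3+bs^2+cs+d=0: sum=-b, pairwise sum=c, product=-d.
b=-4, c=2, d=10
r1+r2+r3 = 4
r1r2+r1r3+r2r3 = 2
r1r2r3 = -10


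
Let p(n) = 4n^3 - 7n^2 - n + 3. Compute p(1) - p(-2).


p(1) = -1
p(-2) = -55
p(1) - p(-2) = -1 + 55 = 54


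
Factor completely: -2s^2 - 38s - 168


Roots satisfy r1 + r2 = -b/a = -19 and r1*r2 = c/a = 84.
So r1 = -7, r2 = -12.
-2s^2 - 38s - 168 = -2(s - r1)(s - r2) = -2(s + 7)(s + 12)


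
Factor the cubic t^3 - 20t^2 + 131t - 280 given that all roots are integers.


Try integer roots (divisors of -280). t=8: p(8)=0.
Divide out (t - 8): quotient is t^2 - 12t + 35.
Factor the quadratic: (t - 5)(t - 7)
Result: (t - 8)(t - 5)(t - 7)


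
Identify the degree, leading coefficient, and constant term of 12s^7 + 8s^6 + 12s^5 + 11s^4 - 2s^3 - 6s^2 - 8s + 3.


Highest power of s is 7, with coefficient 12. Constant term is 3.
Degree = 7, leading coefficient = 12, constant term = 3


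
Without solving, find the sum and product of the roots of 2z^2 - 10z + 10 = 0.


For az^2+bz+c=0: sum = -b/a, product = c/a.
a=2, b=-10, c=10
Sum = -(-10)/2 = 5
Product = (10)/2 = 5


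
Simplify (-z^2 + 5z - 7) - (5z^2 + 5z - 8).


Distribute the minus sign:
  (-z^2 + 5z - 7)
- (5z^2 + 5z - 8)
Negate second polynomial: -5z^2 - 5z + 8
Add: -6z^2 + 1


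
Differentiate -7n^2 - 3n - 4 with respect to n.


Apply the power rule term by term:
  d/dn(-7n^2) = -14n
  d/dn(-3n) = -3
  d/dn(-4) = 0
p'(n) = -14n - 3


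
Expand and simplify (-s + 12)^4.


Expand (-s + 12)^4 by repeated multiplication:
  (-s + 12)^2 = s^2 - 24s + 144
  (-s + 12)^3 = -s^3 + 36s^2 - 432s + 1728
= s^4 - 48s^3 + 864s^2 - 6912s + 20736


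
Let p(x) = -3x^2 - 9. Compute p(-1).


Using direct substitution:
  -3 * (-1)^2 = -3
  0 * (-1)^1 = 0
  constant: -9
Sum = -3 + 0 - 9 = -12


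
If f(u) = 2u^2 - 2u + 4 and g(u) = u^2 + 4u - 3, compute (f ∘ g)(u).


Substitute g(u) into f:
f(g(u)) = 2*(u^2 + 4u - 3)^2 + (-2)*(u^2 + 4u - 3) + 4
(u^2 + 4u - 3)^2 = u^4 + 8u^3 + 10u^2 - 24u + 9
Expand and combine: 2u^4 + 16u^3 + 18u^2 - 56u + 28


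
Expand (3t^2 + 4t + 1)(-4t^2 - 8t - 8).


Distribute each term of the first polynomial:
  (3t^2)(-4t^2 - 8t - 8) = -12t^4 - 24t^3 - 24t^2
  (4t)(-4t^2 - 8t - 8) = -16t^3 - 32t^2 - 32t
  (1)(-4t^2 - 8t - 8) = -4t^2 - 8t - 8
Sum: -12t^4 - 40t^3 - 60t^2 - 40t - 8


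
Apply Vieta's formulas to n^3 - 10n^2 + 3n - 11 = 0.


Monic cubic n^3+bn^2+cn+d=0: sum=-b, pairwise sum=c, product=-d.
b=-10, c=3, d=-11
r1+r2+r3 = 10
r1r2+r1r3+r2r3 = 3
r1r2r3 = 11


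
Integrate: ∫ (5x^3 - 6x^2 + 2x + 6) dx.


Reverse power rule on each term:
  ∫ 5x^3 dx = (5/4)x^4
  ∫ -6x^2 dx = -2x^3
  ∫ 2x dx = x^2
  ∫ 6 dx = 6x
F(x) = (5/4)x^4 - 2x^3 + x^2 + 6x + C


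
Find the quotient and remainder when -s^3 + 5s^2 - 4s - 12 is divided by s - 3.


(-s^3 + 5s^2 - 4s - 12) / (s - 3)
Step 1: -s^2 * (s - 3) = -s^3 + 3s^2; subtract.
Step 2: 2s * (s - 3) = 2s^2 - 6s; subtract.
Step 3: 2 * (s - 3) = 2s - 6; subtract.
Quotient: -s^2 + 2s + 2, Remainder: -6


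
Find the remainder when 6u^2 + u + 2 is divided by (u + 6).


By the Remainder Theorem, the remainder equals p(-6):
  6*(-6)^2 = 216
  1*(-6)^1 = -6
  constant: 2
Sum: 216 - 6 + 2 = 212


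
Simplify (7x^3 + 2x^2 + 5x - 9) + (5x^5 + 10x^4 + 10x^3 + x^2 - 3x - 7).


Align terms by degree and add:
  7x^3 + 2x^2 + 5x - 9
+ 5x^5 + 10x^4 + 10x^3 + x^2 - 3x - 7
= 5x^5 + 10x^4 + 17x^3 + 3x^2 + 2x - 16


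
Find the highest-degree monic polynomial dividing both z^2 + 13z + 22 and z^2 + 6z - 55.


Factor each:
  z^2 + 13z + 22 = (z + 11)(z + 2)
  z^2 + 6z - 55 = (z + 11)(z - 5)
Common monic factor: z + 11


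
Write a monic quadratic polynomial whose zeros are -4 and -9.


p(y) = (y + 4)(y + 9)
Expand: y^2 + 13y + 36


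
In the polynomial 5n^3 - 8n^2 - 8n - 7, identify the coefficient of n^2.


Read off the coefficient of n^2: -8


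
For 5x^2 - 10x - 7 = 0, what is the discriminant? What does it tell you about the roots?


D = b^2 - 4ac = (-10)^2 - 4(5)(-7) = 100 + 140 = 240
Since D > 0: two distinct irrational roots


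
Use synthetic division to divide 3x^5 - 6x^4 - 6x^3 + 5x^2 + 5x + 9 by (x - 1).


Synthetic division with c = 1. Coefficients: 3, -6, -6, 5, 5, 9
Bring down 3.
  3 * 1 = 3; 3 - 6 = -3
  -3 * 1 = -3; -3 - 6 = -9
  -9 * 1 = -9; -9 + 5 = -4
  -4 * 1 = -4; -4 + 5 = 1
  1 * 1 = 1; 1 + 9 = 10
Quotient: 3x^4 - 3x^3 - 9x^2 - 4x + 1, Remainder: 10


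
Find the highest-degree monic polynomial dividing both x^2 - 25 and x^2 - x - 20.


Factor each:
  x^2 - 25 = (x - 5)(x + 5)
  x^2 - x - 20 = (x - 5)(x + 4)
Common monic factor: x - 5


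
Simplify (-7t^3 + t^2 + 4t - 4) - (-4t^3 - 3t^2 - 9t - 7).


Distribute the minus sign:
  (-7t^3 + t^2 + 4t - 4)
- (-4t^3 - 3t^2 - 9t - 7)
Negate second polynomial: 4t^3 + 3t^2 + 9t + 7
Add: -3t^3 + 4t^2 + 13t + 3


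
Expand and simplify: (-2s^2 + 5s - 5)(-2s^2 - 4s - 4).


Distribute each term of the first polynomial:
  (-2s^2)(-2s^2 - 4s - 4) = 4s^4 + 8s^3 + 8s^2
  (5s)(-2s^2 - 4s - 4) = -10s^3 - 20s^2 - 20s
  (-5)(-2s^2 - 4s - 4) = 10s^2 + 20s + 20
Sum: 4s^4 - 2s^3 - 2s^2 + 20


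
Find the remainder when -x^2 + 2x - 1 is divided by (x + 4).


By the Remainder Theorem, the remainder equals p(-4):
  -1*(-4)^2 = -16
  2*(-4)^1 = -8
  constant: -1
Sum: -16 - 8 - 1 = -25


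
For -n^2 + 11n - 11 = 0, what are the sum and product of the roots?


For an^2+bn+c=0: sum = -b/a, product = c/a.
a=-1, b=11, c=-11
Sum = -(11)/-1 = 11
Product = (-11)/-1 = 11


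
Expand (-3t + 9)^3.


Expand (-3t + 9)^3 by repeated multiplication:
  (-3t + 9)^2 = 9t^2 - 54t + 81
= -27t^3 + 243t^2 - 729t + 729


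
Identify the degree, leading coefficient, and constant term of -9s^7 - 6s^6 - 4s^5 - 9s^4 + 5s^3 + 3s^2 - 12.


Highest power of s is 7, with coefficient -9. Constant term is -12.
Degree = 7, leading coefficient = -9, constant term = -12


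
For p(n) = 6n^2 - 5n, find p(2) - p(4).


p(2) = 14
p(4) = 76
p(2) - p(4) = 14 - 76 = -62


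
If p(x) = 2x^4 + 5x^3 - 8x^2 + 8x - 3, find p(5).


Using direct substitution:
  2 * (5)^4 = 1250
  5 * (5)^3 = 625
  -8 * (5)^2 = -200
  8 * (5)^1 = 40
  constant: -3
Sum = 1250 + 625 - 200 + 40 - 3 = 1712


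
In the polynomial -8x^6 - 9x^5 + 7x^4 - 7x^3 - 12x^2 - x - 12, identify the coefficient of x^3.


Read off the coefficient of x^3: -7


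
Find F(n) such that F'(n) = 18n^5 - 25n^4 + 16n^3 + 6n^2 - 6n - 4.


Reverse power rule on each term:
  ∫ 18n^5 dn = 3n^6
  ∫ -25n^4 dn = -5n^5
  ∫ 16n^3 dn = 4n^4
  ∫ 6n^2 dn = 2n^3
  ∫ -6n dn = -3n^2
  ∫ -4 dn = -4n
F(n) = 3n^6 - 5n^5 + 4n^4 + 2n^3 - 3n^2 - 4n + C


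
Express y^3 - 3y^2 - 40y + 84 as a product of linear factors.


Try integer roots (divisors of 84). y=2: p(2)=0.
Divide out (y - 2): quotient is y^2 - y - 42.
Factor the quadratic: (y - 7)(y + 6)
Result: (y - 2)(y - 7)(y + 6)


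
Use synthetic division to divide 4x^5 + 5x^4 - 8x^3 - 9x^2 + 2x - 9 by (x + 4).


Synthetic division with c = -4. Coefficients: 4, 5, -8, -9, 2, -9
Bring down 4.
  4 * -4 = -16; -16 + 5 = -11
  -11 * -4 = 44; 44 - 8 = 36
  36 * -4 = -144; -144 - 9 = -153
  -153 * -4 = 612; 612 + 2 = 614
  614 * -4 = -2456; -2456 - 9 = -2465
Quotient: 4x^4 - 11x^3 + 36x^2 - 153x + 614, Remainder: -2465


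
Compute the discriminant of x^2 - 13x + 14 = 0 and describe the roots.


D = b^2 - 4ac = (-13)^2 - 4(1)(14) = 169 - 56 = 113
Since D > 0: two distinct irrational roots


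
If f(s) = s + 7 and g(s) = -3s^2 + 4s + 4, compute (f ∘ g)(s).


Substitute g(s) into f:
f(g(s)) = 1*(-3s^2 + 4s + 4) + 7
Expand and combine: -3s^2 + 4s + 11


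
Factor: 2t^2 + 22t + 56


Roots satisfy r1 + r2 = -b/a = -11 and r1*r2 = c/a = 28.
So r1 = -7, r2 = -4.
2t^2 + 22t + 56 = 2(t - r1)(t - r2) = 2(t + 7)(t + 4)


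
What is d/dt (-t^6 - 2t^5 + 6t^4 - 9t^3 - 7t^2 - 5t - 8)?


Apply the power rule term by term:
  d/dt(-t^6) = -6t^5
  d/dt(-2t^5) = -10t^4
  d/dt(6t^4) = 24t^3
  d/dt(-9t^3) = -27t^2
  d/dt(-7t^2) = -14t
  d/dt(-5t) = -5
  d/dt(-8) = 0
p'(t) = -6t^5 - 10t^4 + 24t^3 - 27t^2 - 14t - 5


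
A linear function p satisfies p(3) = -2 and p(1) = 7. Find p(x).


p(x) = mx + b. Using p(3)=-2, p(1)=7:
m = (-2 - 7)/(3 - 1) = -9/2 = -9/2
b = -2 - m*(3) = -2 + 27/2 = 23/2
p(x) = -(9/2)x + (23/2)


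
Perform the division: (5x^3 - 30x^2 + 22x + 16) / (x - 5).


(5x^3 - 30x^2 + 22x + 16) / (x - 5)
Step 1: 5x^2 * (x - 5) = 5x^3 - 25x^2; subtract.
Step 2: -5x * (x - 5) = -5x^2 + 25x; subtract.
Step 3: -3 * (x - 5) = -3x + 15; subtract.
Quotient: 5x^2 - 5x - 3, Remainder: 1


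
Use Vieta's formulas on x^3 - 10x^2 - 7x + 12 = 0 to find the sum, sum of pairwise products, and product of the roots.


Monic cubic x^3+bx^2+cx+d=0: sum=-b, pairwise sum=c, product=-d.
b=-10, c=-7, d=12
r1+r2+r3 = 10
r1r2+r1r3+r2r3 = -7
r1r2r3 = -12


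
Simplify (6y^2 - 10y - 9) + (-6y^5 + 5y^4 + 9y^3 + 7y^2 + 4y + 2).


Align terms by degree and add:
  6y^2 - 10y - 9
  -6y^5 + 5y^4 + 9y^3 + 7y^2 + 4y + 2
= -6y^5 + 5y^4 + 9y^3 + 13y^2 - 6y - 7


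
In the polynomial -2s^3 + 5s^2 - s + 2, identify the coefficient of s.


Read off the coefficient of s: -1


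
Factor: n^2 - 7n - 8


Roots satisfy r1 + r2 = -b/a = 7 and r1*r2 = c/a = -8.
So r1 = -1, r2 = 8.
n^2 - 7n - 8 = (n - r1)(n - r2) = (n + 1)(n - 8)


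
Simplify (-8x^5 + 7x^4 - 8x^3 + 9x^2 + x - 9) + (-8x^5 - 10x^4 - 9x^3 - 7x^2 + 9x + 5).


Align terms by degree and add:
  -8x^5 + 7x^4 - 8x^3 + 9x^2 + x - 9
  -8x^5 - 10x^4 - 9x^3 - 7x^2 + 9x + 5
= -16x^5 - 3x^4 - 17x^3 + 2x^2 + 10x - 4


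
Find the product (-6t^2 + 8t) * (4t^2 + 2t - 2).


Distribute each term of the first polynomial:
  (-6t^2)(4t^2 + 2t - 2) = -24t^4 - 12t^3 + 12t^2
  (8t)(4t^2 + 2t - 2) = 32t^3 + 16t^2 - 16t
Sum: -24t^4 + 20t^3 + 28t^2 - 16t


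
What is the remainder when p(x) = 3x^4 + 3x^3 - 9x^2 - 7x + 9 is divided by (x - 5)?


By the Remainder Theorem, the remainder equals p(5):
  3*(5)^4 = 1875
  3*(5)^3 = 375
  -9*(5)^2 = -225
  -7*(5)^1 = -35
  constant: 9
Sum: 1875 + 375 - 225 - 35 + 9 = 1999


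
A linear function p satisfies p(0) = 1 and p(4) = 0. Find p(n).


p(n) = mn + b. Using p(0)=1, p(4)=0:
m = (1)/(0 - 4) = 1/-4 = -1/4
b = 1 - m*(0) = 1 = 1
p(n) = -(1/4)n + 1


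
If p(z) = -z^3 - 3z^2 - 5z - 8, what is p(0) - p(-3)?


p(0) = -8
p(-3) = 7
p(0) - p(-3) = -8 - 7 = -15


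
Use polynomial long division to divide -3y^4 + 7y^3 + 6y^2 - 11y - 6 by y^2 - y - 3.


(-3y^4 + 7y^3 + 6y^2 - 11y - 6) / (y^2 - y - 3)
Step 1: -3y^2 * (y^2 - y - 3) = -3y^4 + 3y^3 + 9y^2; subtract.
Step 2: 4y * (y^2 - y - 3) = 4y^3 - 4y^2 - 12y; subtract.
Step 3: 1 * (y^2 - y - 3) = y^2 - y - 3; subtract.
Quotient: -3y^2 + 4y + 1, Remainder: 2y - 3


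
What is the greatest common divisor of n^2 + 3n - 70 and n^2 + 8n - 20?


Factor each:
  n^2 + 3n - 70 = (n + 10)(n - 7)
  n^2 + 8n - 20 = (n + 10)(n - 2)
Common monic factor: n + 10


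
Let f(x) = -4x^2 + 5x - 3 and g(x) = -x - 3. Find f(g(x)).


Substitute g(x) into f:
f(g(x)) = -4*(-x - 3)^2 + 5*(-x - 3) + (-3)
(-x - 3)^2 = x^2 + 6x + 9
Expand and combine: -4x^2 - 29x - 54


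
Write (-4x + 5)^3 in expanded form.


Expand (-4x + 5)^3 by repeated multiplication:
  (-4x + 5)^2 = 16x^2 - 40x + 25
= -64x^3 + 240x^2 - 300x + 125


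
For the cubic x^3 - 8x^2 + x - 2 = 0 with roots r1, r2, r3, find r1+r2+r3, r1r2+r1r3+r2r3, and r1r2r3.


Monic cubic x^3+bx^2+cx+d=0: sum=-b, pairwise sum=c, product=-d.
b=-8, c=1, d=-2
r1+r2+r3 = 8
r1r2+r1r3+r2r3 = 1
r1r2r3 = 2


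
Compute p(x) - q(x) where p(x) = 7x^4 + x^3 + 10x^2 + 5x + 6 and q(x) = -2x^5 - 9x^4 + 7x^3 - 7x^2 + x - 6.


Distribute the minus sign:
  (7x^4 + x^3 + 10x^2 + 5x + 6)
- (-2x^5 - 9x^4 + 7x^3 - 7x^2 + x - 6)
Negate second polynomial: 2x^5 + 9x^4 - 7x^3 + 7x^2 - x + 6
Add: 2x^5 + 16x^4 - 6x^3 + 17x^2 + 4x + 12


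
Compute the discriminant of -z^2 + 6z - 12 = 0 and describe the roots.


D = b^2 - 4ac = (6)^2 - 4(-1)(-12) = 36 - 48 = -12
Since D < 0: two complex conjugate roots (no real roots)


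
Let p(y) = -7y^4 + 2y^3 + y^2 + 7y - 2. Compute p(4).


Using direct substitution:
  -7 * (4)^4 = -1792
  2 * (4)^3 = 128
  1 * (4)^2 = 16
  7 * (4)^1 = 28
  constant: -2
Sum = -1792 + 128 + 16 + 28 - 2 = -1622


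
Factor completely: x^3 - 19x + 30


Try integer roots (divisors of 30). x=2: p(2)=0.
Divide out (x - 2): quotient is x^2 + 2x - 15.
Factor the quadratic: (x + 5)(x - 3)
Result: (x - 2)(x + 5)(x - 3)


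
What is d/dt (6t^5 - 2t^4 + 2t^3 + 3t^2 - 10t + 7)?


Apply the power rule term by term:
  d/dt(6t^5) = 30t^4
  d/dt(-2t^4) = -8t^3
  d/dt(2t^3) = 6t^2
  d/dt(3t^2) = 6t
  d/dt(-10t) = -10
  d/dt(7) = 0
p'(t) = 30t^4 - 8t^3 + 6t^2 + 6t - 10


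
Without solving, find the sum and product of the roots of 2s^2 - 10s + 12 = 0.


For as^2+bs+c=0: sum = -b/a, product = c/a.
a=2, b=-10, c=12
Sum = -(-10)/2 = 5
Product = (12)/2 = 6


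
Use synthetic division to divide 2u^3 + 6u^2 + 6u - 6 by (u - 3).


Synthetic division with c = 3. Coefficients: 2, 6, 6, -6
Bring down 2.
  2 * 3 = 6; 6 + 6 = 12
  12 * 3 = 36; 36 + 6 = 42
  42 * 3 = 126; 126 - 6 = 120
Quotient: 2u^2 + 12u + 42, Remainder: 120


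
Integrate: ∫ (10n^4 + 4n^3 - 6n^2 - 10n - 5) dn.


Reverse power rule on each term:
  ∫ 10n^4 dn = 2n^5
  ∫ 4n^3 dn = n^4
  ∫ -6n^2 dn = -2n^3
  ∫ -10n dn = -5n^2
  ∫ -5 dn = -5n
F(n) = 2n^5 + n^4 - 2n^3 - 5n^2 - 5n + C


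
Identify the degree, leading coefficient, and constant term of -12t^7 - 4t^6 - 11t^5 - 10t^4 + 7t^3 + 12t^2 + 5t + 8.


Highest power of t is 7, with coefficient -12. Constant term is 8.
Degree = 7, leading coefficient = -12, constant term = 8


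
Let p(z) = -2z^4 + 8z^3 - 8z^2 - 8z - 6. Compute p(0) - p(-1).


p(0) = -6
p(-1) = -16
p(0) - p(-1) = -6 + 16 = 10


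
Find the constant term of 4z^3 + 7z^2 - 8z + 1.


Read off the constant term: 1


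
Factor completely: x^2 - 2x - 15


Roots satisfy r1 + r2 = -b/a = 2 and r1*r2 = c/a = -15.
So r1 = -3, r2 = 5.
x^2 - 2x - 15 = (x - r1)(x - r2) = (x + 3)(x - 5)


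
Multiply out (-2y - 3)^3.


Expand (-2y - 3)^3 by repeated multiplication:
  (-2y - 3)^2 = 4y^2 + 12y + 9
= -8y^3 - 36y^2 - 54y - 27


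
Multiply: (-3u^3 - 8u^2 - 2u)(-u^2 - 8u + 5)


Distribute each term of the first polynomial:
  (-3u^3)(-u^2 - 8u + 5) = 3u^5 + 24u^4 - 15u^3
  (-8u^2)(-u^2 - 8u + 5) = 8u^4 + 64u^3 - 40u^2
  (-2u)(-u^2 - 8u + 5) = 2u^3 + 16u^2 - 10u
Sum: 3u^5 + 32u^4 + 51u^3 - 24u^2 - 10u


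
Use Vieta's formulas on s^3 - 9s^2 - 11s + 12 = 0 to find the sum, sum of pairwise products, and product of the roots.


Monic cubic s^3+bs^2+cs+d=0: sum=-b, pairwise sum=c, product=-d.
b=-9, c=-11, d=12
r1+r2+r3 = 9
r1r2+r1r3+r2r3 = -11
r1r2r3 = -12


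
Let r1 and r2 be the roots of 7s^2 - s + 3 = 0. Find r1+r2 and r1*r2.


For as^2+bs+c=0: sum = -b/a, product = c/a.
a=7, b=-1, c=3
Sum = -(-1)/7 = 1/7
Product = (3)/7 = 3/7


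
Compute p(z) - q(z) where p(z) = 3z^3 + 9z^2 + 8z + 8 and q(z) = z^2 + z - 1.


Distribute the minus sign:
  (3z^3 + 9z^2 + 8z + 8)
- (z^2 + z - 1)
Negate second polynomial: -z^2 - z + 1
Add: 3z^3 + 8z^2 + 7z + 9


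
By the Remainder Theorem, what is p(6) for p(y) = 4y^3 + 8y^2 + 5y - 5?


By the Remainder Theorem, the remainder equals p(6):
  4*(6)^3 = 864
  8*(6)^2 = 288
  5*(6)^1 = 30
  constant: -5
Sum: 864 + 288 + 30 - 5 = 1177


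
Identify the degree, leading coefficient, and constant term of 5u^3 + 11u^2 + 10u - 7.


Highest power of u is 3, with coefficient 5. Constant term is -7.
Degree = 3, leading coefficient = 5, constant term = -7


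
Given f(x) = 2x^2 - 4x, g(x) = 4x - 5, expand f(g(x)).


Substitute g(x) into f:
f(g(x)) = 2*(4x - 5)^2 + (-4)*(4x - 5)
(4x - 5)^2 = 16x^2 - 40x + 25
Expand and combine: 32x^2 - 96x + 70


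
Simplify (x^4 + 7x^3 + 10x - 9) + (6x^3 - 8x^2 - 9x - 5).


Align terms by degree and add:
  x^4 + 7x^3 + 10x - 9
+ 6x^3 - 8x^2 - 9x - 5
= x^4 + 13x^3 - 8x^2 + x - 14


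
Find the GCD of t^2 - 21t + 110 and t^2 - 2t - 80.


Factor each:
  t^2 - 21t + 110 = (t - 10)(t - 11)
  t^2 - 2t - 80 = (t - 10)(t + 8)
Common monic factor: t - 10


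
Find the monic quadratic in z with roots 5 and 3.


p(z) = (z - 5)(z - 3)
Expand: z^2 - 8z + 15


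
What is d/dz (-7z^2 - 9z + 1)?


Apply the power rule term by term:
  d/dz(-7z^2) = -14z
  d/dz(-9z) = -9
  d/dz(1) = 0
p'(z) = -14z - 9


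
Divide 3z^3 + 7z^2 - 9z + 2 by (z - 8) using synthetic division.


Synthetic division with c = 8. Coefficients: 3, 7, -9, 2
Bring down 3.
  3 * 8 = 24; 24 + 7 = 31
  31 * 8 = 248; 248 - 9 = 239
  239 * 8 = 1912; 1912 + 2 = 1914
Quotient: 3z^2 + 31z + 239, Remainder: 1914


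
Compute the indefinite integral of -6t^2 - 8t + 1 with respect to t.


Reverse power rule on each term:
  ∫ -6t^2 dt = -2t^3
  ∫ -8t dt = -4t^2
  ∫ 1 dt = t
F(t) = -2t^3 - 4t^2 + t + C


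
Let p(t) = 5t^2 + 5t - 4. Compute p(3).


Using direct substitution:
  5 * (3)^2 = 45
  5 * (3)^1 = 15
  constant: -4
Sum = 45 + 15 - 4 = 56


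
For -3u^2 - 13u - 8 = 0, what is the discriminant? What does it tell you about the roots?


D = b^2 - 4ac = (-13)^2 - 4(-3)(-8) = 169 - 96 = 73
Since D > 0: two distinct irrational roots


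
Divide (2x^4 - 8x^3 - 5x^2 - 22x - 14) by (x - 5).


(2x^4 - 8x^3 - 5x^2 - 22x - 14) / (x - 5)
Step 1: 2x^3 * (x - 5) = 2x^4 - 10x^3; subtract.
Step 2: 2x^2 * (x - 5) = 2x^3 - 10x^2; subtract.
Step 3: 5x * (x - 5) = 5x^2 - 25x; subtract.
Step 4: 3 * (x - 5) = 3x - 15; subtract.
Quotient: 2x^3 + 2x^2 + 5x + 3, Remainder: 1


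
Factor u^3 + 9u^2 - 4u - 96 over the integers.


Try integer roots (divisors of -96). u=-4: p(-4)=0.
Divide out (u + 4): quotient is u^2 + 5u - 24.
Factor the quadratic: (u + 8)(u - 3)
Result: (u + 4)(u + 8)(u - 3)


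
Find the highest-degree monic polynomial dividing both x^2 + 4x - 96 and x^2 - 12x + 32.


Factor each:
  x^2 + 4x - 96 = (x - 8)(x + 12)
  x^2 - 12x + 32 = (x - 8)(x - 4)
Common monic factor: x - 8


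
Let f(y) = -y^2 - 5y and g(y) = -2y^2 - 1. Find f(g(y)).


Substitute g(y) into f:
f(g(y)) = -1*(-2y^2 - 1)^2 + (-5)*(-2y^2 - 1)
(-2y^2 - 1)^2 = 4y^4 + 4y^2 + 1
Expand and combine: -4y^4 + 6y^2 + 4


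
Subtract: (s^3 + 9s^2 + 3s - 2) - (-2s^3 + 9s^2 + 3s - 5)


Distribute the minus sign:
  (s^3 + 9s^2 + 3s - 2)
- (-2s^3 + 9s^2 + 3s - 5)
Negate second polynomial: 2s^3 - 9s^2 - 3s + 5
Add: 3s^3 + 3


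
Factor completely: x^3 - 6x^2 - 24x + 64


Try integer roots (divisors of 64). x=-4: p(-4)=0.
Divide out (x + 4): quotient is x^2 - 10x + 16.
Factor the quadratic: (x - 2)(x - 8)
Result: (x + 4)(x - 2)(x - 8)


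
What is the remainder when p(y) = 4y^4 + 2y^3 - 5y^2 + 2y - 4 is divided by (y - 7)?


By the Remainder Theorem, the remainder equals p(7):
  4*(7)^4 = 9604
  2*(7)^3 = 686
  -5*(7)^2 = -245
  2*(7)^1 = 14
  constant: -4
Sum: 9604 + 686 - 245 + 14 - 4 = 10055


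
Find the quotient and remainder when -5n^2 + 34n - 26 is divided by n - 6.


(-5n^2 + 34n - 26) / (n - 6)
Step 1: -5n * (n - 6) = -5n^2 + 30n; subtract.
Step 2: 4 * (n - 6) = 4n - 24; subtract.
Quotient: -5n + 4, Remainder: -2


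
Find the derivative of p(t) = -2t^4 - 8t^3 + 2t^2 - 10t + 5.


Apply the power rule term by term:
  d/dt(-2t^4) = -8t^3
  d/dt(-8t^3) = -24t^2
  d/dt(2t^2) = 4t
  d/dt(-10t) = -10
  d/dt(5) = 0
p'(t) = -8t^3 - 24t^2 + 4t - 10


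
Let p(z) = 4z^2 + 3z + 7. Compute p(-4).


Using direct substitution:
  4 * (-4)^2 = 64
  3 * (-4)^1 = -12
  constant: 7
Sum = 64 - 12 + 7 = 59


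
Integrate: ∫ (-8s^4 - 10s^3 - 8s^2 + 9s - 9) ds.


Reverse power rule on each term:
  ∫ -8s^4 ds = -(8/5)s^5
  ∫ -10s^3 ds = -(5/2)s^4
  ∫ -8s^2 ds = -(8/3)s^3
  ∫ 9s ds = (9/2)s^2
  ∫ -9 ds = -9s
F(s) = -(8/5)s^5 - (5/2)s^4 - (8/3)s^3 + (9/2)s^2 - 9s + C


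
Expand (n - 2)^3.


Expand (n - 2)^3 by repeated multiplication:
  (n - 2)^2 = n^2 - 4n + 4
= n^3 - 6n^2 + 12n - 8


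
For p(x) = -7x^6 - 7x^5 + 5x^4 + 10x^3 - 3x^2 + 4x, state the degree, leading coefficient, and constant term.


Highest power of x is 6, with coefficient -7. Constant term is 0.
Degree = 6, leading coefficient = -7, constant term = 0


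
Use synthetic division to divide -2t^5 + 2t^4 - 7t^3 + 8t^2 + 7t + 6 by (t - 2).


Synthetic division with c = 2. Coefficients: -2, 2, -7, 8, 7, 6
Bring down -2.
  -2 * 2 = -4; -4 + 2 = -2
  -2 * 2 = -4; -4 - 7 = -11
  -11 * 2 = -22; -22 + 8 = -14
  -14 * 2 = -28; -28 + 7 = -21
  -21 * 2 = -42; -42 + 6 = -36
Quotient: -2t^4 - 2t^3 - 11t^2 - 14t - 21, Remainder: -36


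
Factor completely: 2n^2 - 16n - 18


Roots satisfy r1 + r2 = -b/a = 8 and r1*r2 = c/a = -9.
So r1 = 9, r2 = -1.
2n^2 - 16n - 18 = 2(n - r1)(n - r2) = 2(n - 9)(n + 1)


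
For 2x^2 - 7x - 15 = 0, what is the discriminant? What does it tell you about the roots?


D = b^2 - 4ac = (-7)^2 - 4(2)(-15) = 49 + 120 = 169
Since D > 0: two distinct rational roots


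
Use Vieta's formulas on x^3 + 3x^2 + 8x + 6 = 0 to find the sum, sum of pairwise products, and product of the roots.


Monic cubic x^3+bx^2+cx+d=0: sum=-b, pairwise sum=c, product=-d.
b=3, c=8, d=6
r1+r2+r3 = -3
r1r2+r1r3+r2r3 = 8
r1r2r3 = -6


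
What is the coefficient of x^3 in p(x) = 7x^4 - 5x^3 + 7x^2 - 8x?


Read off the coefficient of x^3: -5


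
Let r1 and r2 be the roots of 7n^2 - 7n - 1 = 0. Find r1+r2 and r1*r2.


For an^2+bn+c=0: sum = -b/a, product = c/a.
a=7, b=-7, c=-1
Sum = -(-7)/7 = 1
Product = (-1)/7 = -1/7


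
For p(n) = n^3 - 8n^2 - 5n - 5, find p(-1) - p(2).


p(-1) = -9
p(2) = -39
p(-1) - p(2) = -9 + 39 = 30


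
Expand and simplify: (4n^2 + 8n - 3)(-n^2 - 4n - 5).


Distribute each term of the first polynomial:
  (4n^2)(-n^2 - 4n - 5) = -4n^4 - 16n^3 - 20n^2
  (8n)(-n^2 - 4n - 5) = -8n^3 - 32n^2 - 40n
  (-3)(-n^2 - 4n - 5) = 3n^2 + 12n + 15
Sum: -4n^4 - 24n^3 - 49n^2 - 28n + 15


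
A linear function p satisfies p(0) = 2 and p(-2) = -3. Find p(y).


p(y) = my + b. Using p(0)=2, p(-2)=-3:
m = (2 + 3)/(0 + 2) = 5/2 = 5/2
b = 2 - m*(0) = 2 = 2
p(y) = (5/2)y + 2


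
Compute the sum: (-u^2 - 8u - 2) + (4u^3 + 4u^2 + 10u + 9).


Align terms by degree and add:
  -u^2 - 8u - 2
+ 4u^3 + 4u^2 + 10u + 9
= 4u^3 + 3u^2 + 2u + 7


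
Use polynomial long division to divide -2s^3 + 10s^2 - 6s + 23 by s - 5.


(-2s^3 + 10s^2 - 6s + 23) / (s - 5)
Step 1: -2s^2 * (s - 5) = -2s^3 + 10s^2; subtract.
Step 2: 0 * (s - 5) = 0; subtract.
Step 3: -6 * (s - 5) = -6s + 30; subtract.
Quotient: -2s^2 - 6, Remainder: -7


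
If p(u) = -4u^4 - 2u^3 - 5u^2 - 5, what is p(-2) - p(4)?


p(-2) = -73
p(4) = -1237
p(-2) - p(4) = -73 + 1237 = 1164


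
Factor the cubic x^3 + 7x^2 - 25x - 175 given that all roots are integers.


Try integer roots (divisors of -175). x=5: p(5)=0.
Divide out (x - 5): quotient is x^2 + 12x + 35.
Factor the quadratic: (x + 7)(x + 5)
Result: (x - 5)(x + 7)(x + 5)


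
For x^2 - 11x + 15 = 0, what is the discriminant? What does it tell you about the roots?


D = b^2 - 4ac = (-11)^2 - 4(1)(15) = 121 - 60 = 61
Since D > 0: two distinct irrational roots


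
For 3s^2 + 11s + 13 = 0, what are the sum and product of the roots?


For as^2+bs+c=0: sum = -b/a, product = c/a.
a=3, b=11, c=13
Sum = -(11)/3 = -11/3
Product = (13)/3 = 13/3


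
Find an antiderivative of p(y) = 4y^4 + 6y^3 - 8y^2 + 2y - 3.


Reverse power rule on each term:
  ∫ 4y^4 dy = (4/5)y^5
  ∫ 6y^3 dy = (3/2)y^4
  ∫ -8y^2 dy = -(8/3)y^3
  ∫ 2y dy = y^2
  ∫ -3 dy = -3y
F(y) = (4/5)y^5 + (3/2)y^4 - (8/3)y^3 + y^2 - 3y + C


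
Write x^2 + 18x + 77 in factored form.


Roots satisfy r1 + r2 = -b/a = -18 and r1*r2 = c/a = 77.
So r1 = -11, r2 = -7.
x^2 + 18x + 77 = (x - r1)(x - r2) = (x + 11)(x + 7)


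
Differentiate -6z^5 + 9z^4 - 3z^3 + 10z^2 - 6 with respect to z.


Apply the power rule term by term:
  d/dz(-6z^5) = -30z^4
  d/dz(9z^4) = 36z^3
  d/dz(-3z^3) = -9z^2
  d/dz(10z^2) = 20z
  d/dz(-6) = 0
p'(z) = -30z^4 + 36z^3 - 9z^2 + 20z


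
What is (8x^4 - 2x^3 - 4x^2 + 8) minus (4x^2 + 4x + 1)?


Distribute the minus sign:
  (8x^4 - 2x^3 - 4x^2 + 8)
- (4x^2 + 4x + 1)
Negate second polynomial: -4x^2 - 4x - 1
Add: 8x^4 - 2x^3 - 8x^2 - 4x + 7


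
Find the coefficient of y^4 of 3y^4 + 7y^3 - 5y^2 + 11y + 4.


Read off the coefficient of y^4: 3


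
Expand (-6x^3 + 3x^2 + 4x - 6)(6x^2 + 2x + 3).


Distribute each term of the first polynomial:
  (-6x^3)(6x^2 + 2x + 3) = -36x^5 - 12x^4 - 18x^3
  (3x^2)(6x^2 + 2x + 3) = 18x^4 + 6x^3 + 9x^2
  (4x)(6x^2 + 2x + 3) = 24x^3 + 8x^2 + 12x
  (-6)(6x^2 + 2x + 3) = -36x^2 - 12x - 18
Sum: -36x^5 + 6x^4 + 12x^3 - 19x^2 - 18


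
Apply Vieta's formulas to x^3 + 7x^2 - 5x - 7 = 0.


Monic cubic x^3+bx^2+cx+d=0: sum=-b, pairwise sum=c, product=-d.
b=7, c=-5, d=-7
r1+r2+r3 = -7
r1r2+r1r3+r2r3 = -5
r1r2r3 = 7


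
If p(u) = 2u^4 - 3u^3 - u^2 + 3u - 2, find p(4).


Using direct substitution:
  2 * (4)^4 = 512
  -3 * (4)^3 = -192
  -1 * (4)^2 = -16
  3 * (4)^1 = 12
  constant: -2
Sum = 512 - 192 - 16 + 12 - 2 = 314


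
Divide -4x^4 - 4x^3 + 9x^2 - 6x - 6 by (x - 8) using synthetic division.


Synthetic division with c = 8. Coefficients: -4, -4, 9, -6, -6
Bring down -4.
  -4 * 8 = -32; -32 - 4 = -36
  -36 * 8 = -288; -288 + 9 = -279
  -279 * 8 = -2232; -2232 - 6 = -2238
  -2238 * 8 = -17904; -17904 - 6 = -17910
Quotient: -4x^3 - 36x^2 - 279x - 2238, Remainder: -17910
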